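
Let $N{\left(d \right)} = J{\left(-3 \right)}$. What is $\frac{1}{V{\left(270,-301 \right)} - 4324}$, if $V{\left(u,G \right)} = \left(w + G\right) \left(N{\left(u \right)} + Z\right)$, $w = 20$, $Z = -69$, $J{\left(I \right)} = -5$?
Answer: $\frac{1}{16470} \approx 6.0716 \cdot 10^{-5}$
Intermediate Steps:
$N{\left(d \right)} = -5$
$V{\left(u,G \right)} = -1480 - 74 G$ ($V{\left(u,G \right)} = \left(20 + G\right) \left(-5 - 69\right) = \left(20 + G\right) \left(-74\right) = -1480 - 74 G$)
$\frac{1}{V{\left(270,-301 \right)} - 4324} = \frac{1}{\left(-1480 - -22274\right) - 4324} = \frac{1}{\left(-1480 + 22274\right) - 4324} = \frac{1}{20794 - 4324} = \frac{1}{16470}$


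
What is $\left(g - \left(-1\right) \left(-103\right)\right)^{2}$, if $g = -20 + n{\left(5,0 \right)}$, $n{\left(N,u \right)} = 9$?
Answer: $12996$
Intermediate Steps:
$g = -11$ ($g = -20 + 9 = -11$)
$\left(g - \left(-1\right) \left(-103\right)\right)^{2} = \left(-11 - \left(-1\right) \left(-103\right)\right)^{2} = \left(-11 - 103\right)^{2} = \left(-114\right)^{2} = 12996$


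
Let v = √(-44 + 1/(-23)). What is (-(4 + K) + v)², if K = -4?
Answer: -1013/23 ≈ -44.043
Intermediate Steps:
v = I*√23299/23 (v = √(-44 - 1/23) = √(-1013/23) = I*√23299/23 ≈ 6.6365*I)
(-(4 + K) + v)² = (-(4 - 4) + I*√23299/23)² = (-1*0 + I*√23299/23)² = (0 + I*√23299/23)² = (I*√23299/23)² = -1013/23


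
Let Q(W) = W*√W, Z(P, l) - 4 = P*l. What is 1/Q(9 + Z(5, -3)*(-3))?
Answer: √42/1764 ≈ 0.0036739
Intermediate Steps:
Z(P, l) = 4 + P*l
Q(W) = W^(3/2)
1/Q(9 + Z(5, -3)*(-3)) = 1/((9 + (4 + 5*(-3))*(-3))^(3/2)) = 1/((9 + (4 - 15)*(-3))^(3/2)) = 1/((9 - 11*(-3))^(3/2)) = 1/((9 + 33)^(3/2)) = 1/(42^(3/2)) = 1/(42*√42) = √42/1764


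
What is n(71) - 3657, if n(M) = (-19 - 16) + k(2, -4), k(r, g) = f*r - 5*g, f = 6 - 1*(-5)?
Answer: -3650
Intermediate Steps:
f = 11 (f = 6 + 5 = 11)
k(r, g) = -5*g + 11*r (k(r, g) = 11*r - 5*g = -5*g + 11*r)
n(M) = 7 (n(M) = (-19 - 16) + (-5*(-4) + 11*2) = -35 + (20 + 22) = -35 + 42 = 7)
n(71) - 3657 = 7 - 3657 = -3650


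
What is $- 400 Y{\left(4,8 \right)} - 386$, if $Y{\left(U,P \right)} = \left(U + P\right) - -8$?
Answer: $-8386$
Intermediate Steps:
$Y{\left(U,P \right)} = 8 + P + U$ ($Y{\left(U,P \right)} = \left(P + U\right) + 8 = 8 + P + U$)
$- 400 Y{\left(4,8 \right)} - 386 = - 400 \left(8 + 8 + 4\right) - 386 = \left(-400\right) 20 - 386 = -8000 - 386 = -8386$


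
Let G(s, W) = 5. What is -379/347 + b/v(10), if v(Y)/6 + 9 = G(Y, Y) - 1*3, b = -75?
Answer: 3369/4858 ≈ 0.69349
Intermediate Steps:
v(Y) = -42 (v(Y) = -54 + 6*(5 - 1*3) = -54 + 6*(5 - 3) = -54 + 6*2 = -54 + 12 = -42)
-379/347 + b/v(10) = -379/347 - 75/(-42) = -379*1/347 - 75*(-1/42) = -379/347 + 25/14 = 3369/4858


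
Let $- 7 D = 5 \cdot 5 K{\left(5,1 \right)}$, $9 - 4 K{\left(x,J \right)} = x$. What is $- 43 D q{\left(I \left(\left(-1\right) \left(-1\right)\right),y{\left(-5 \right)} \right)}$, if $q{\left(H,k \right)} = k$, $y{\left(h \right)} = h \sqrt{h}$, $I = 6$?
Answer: $- \frac{5375 i \sqrt{5}}{7} \approx - 1717.0 i$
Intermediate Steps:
$K{\left(x,J \right)} = \frac{9}{4} - \frac{x}{4}$
$y{\left(h \right)} = h^{\frac{3}{2}}$
$D = - \frac{25}{7}$ ($D = - \frac{5 \cdot 5 \left(\frac{9}{4} - \frac{5}{4}\right)}{7} = - \frac{25 \left(\frac{9}{4} - \frac{5}{4}\right)}{7} = - \frac{25 \cdot 1}{7} = \left(- \frac{1}{7}\right) 25 = - \frac{25}{7} \approx -3.5714$)
$- 43 D q{\left(I \left(\left(-1\right) \left(-1\right)\right),y{\left(-5 \right)} \right)} = \left(-43\right) \left(- \frac{25}{7}\right) \left(-5\right)^{\frac{3}{2}} = \frac{1075 \left(- 5 i \sqrt{5}\right)}{7} = - \frac{5375 i \sqrt{5}}{7}$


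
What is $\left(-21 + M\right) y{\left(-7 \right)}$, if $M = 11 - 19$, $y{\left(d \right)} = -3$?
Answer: $87$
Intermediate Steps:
$M = -8$ ($M = 11 - 19 = -8$)
$\left(-21 + M\right) y{\left(-7 \right)} = \left(-21 - 8\right) \left(-3\right) = \left(-29\right) \left(-3\right) = 87$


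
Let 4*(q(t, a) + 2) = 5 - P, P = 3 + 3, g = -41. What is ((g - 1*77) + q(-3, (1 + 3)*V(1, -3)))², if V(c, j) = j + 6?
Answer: 231361/16 ≈ 14460.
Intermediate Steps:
P = 6
V(c, j) = 6 + j
q(t, a) = -9/4 (q(t, a) = -2 + (5 - 1*6)/4 = -2 + (5 - 6)/4 = -2 + (¼)*(-1) = -2 - ¼ = -9/4)
((g - 1*77) + q(-3, (1 + 3)*V(1, -3)))² = ((-41 - 1*77) - 9/4)² = ((-41 - 77) - 9/4)² = (-118 - 9/4)² = (-481/4)² = 231361/16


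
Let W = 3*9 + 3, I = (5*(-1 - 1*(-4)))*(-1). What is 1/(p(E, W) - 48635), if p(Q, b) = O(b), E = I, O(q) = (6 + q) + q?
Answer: -1/48569 ≈ -2.0589e-5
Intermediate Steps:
O(q) = 6 + 2*q
I = -15 (I = (5*(-1 + 4))*(-1) = (5*3)*(-1) = 15*(-1) = -15)
E = -15
W = 30 (W = 27 + 3 = 30)
p(Q, b) = 6 + 2*b
1/(p(E, W) - 48635) = 1/((6 + 2*30) - 48635) = 1/((6 + 60) - 48635) = 1/(66 - 48635) = 1/(-48569) = -1/48569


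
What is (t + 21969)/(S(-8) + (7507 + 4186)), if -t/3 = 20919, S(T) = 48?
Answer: -40788/11741 ≈ -3.4740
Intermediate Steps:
t = -62757 (t = -3*20919 = -62757)
(t + 21969)/(S(-8) + (7507 + 4186)) = (-62757 + 21969)/(48 + (7507 + 4186)) = -40788/(48 + 11693) = -40788/11741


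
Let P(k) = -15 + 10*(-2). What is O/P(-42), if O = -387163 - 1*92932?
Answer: 13717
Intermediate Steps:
O = -480095 (O = -387163 - 92932 = -480095)
P(k) = -35 (P(k) = -15 - 20 = -35)
O/P(-42) = -480095/(-35) = -480095*(-1/35) = 13717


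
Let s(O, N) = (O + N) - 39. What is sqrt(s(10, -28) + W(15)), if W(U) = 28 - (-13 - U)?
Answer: I ≈ 1.0*I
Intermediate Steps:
s(O, N) = -39 + N + O (s(O, N) = (N + O) - 39 = -39 + N + O)
W(U) = 41 + U (W(U) = 28 + (13 + U) = 41 + U)
sqrt(s(10, -28) + W(15)) = sqrt((-39 - 28 + 10) + (41 + 15)) = sqrt(-57 + 56) = sqrt(-1) = I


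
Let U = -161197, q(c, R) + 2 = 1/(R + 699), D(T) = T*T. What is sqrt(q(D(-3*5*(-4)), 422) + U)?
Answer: I*sqrt(202569271438)/1121 ≈ 401.5*I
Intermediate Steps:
D(T) = T**2
q(c, R) = -2 + 1/(699 + R) (q(c, R) = -2 + 1/(R + 699) = -2 + 1/(699 + R))
sqrt(q(D(-3*5*(-4)), 422) + U) = sqrt((-1397 - 2*422)/(699 + 422) - 161197) = sqrt((-1397 - 844)/1121 - 161197) = sqrt((1/1121)*(-2241) - 161197) = sqrt(-2241/1121 - 161197) = sqrt(-180704078/1121) = I*sqrt(202569271438)/1121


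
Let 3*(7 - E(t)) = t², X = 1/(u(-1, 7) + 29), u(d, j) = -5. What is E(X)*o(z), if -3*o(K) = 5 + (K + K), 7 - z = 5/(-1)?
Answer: -350755/5184 ≈ -67.661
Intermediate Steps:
z = 12 (z = 7 - 5/(-1) = 7 - 5*(-1) = 7 - 1*(-5) = 7 + 5 = 12)
o(K) = -5/3 - 2*K/3 (o(K) = -(5 + (K + K))/3 = -(5 + 2*K)/3 = -5/3 - 2*K/3)
X = 1/24 (X = 1/(-5 + 29) = 1/24 ≈ 0.041667)
E(t) = 7 - t²/3
E(X)*o(z) = (7 - (1/24)²/3)*(-5/3 - ⅔*12) = (7 - ⅓*1/576)*(-5/3 - 8) = (7 - 1/1728)*(-29/3) = (12095/1728)*(-29/3) = -350755/5184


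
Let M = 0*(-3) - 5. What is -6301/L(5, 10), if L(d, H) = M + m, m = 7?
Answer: -6301/2 ≈ -3150.5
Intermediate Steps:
M = -5 (M = 0 - 5 = -5)
L(d, H) = 2 (L(d, H) = -5 + 7 = 2)
-6301/L(5, 10) = -6301/2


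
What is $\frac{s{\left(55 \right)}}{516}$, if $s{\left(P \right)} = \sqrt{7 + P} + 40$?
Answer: $\frac{10}{129} + \frac{\sqrt{62}}{516} \approx 0.092779$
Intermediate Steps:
$s{\left(P \right)} = 40 + \sqrt{7 + P}$
$\frac{s{\left(55 \right)}}{516} = \frac{40 + \sqrt{7 + 55}}{516} = \left(40 + \sqrt{62}\right) \frac{1}{516} = \frac{10}{129} + \frac{\sqrt{62}}{516}$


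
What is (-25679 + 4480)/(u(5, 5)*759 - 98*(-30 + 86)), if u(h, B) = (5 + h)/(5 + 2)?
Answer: 148393/30826 ≈ 4.8139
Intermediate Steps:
u(h, B) = 5/7 + h/7 (u(h, B) = (5 + h)/7 = (5 + h)*(⅐) = 5/7 + h/7)
(-25679 + 4480)/(u(5, 5)*759 - 98*(-30 + 86)) = (-25679 + 4480)/((5/7 + (⅐)*5)*759 - 98*(-30 + 86)) = -21199/((5/7 + 5/7)*759 - 98*56) = -21199/((10/7)*759 - 5488) = -21199/(7590/7 - 5488) = -21199/(-30826/7) = -21199*(-7/30826) = 148393/30826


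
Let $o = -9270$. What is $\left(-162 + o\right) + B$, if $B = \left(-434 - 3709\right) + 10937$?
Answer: $-2638$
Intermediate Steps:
$B = 6794$ ($B = -4143 + 10937 = 6794$)
$\left(-162 + o\right) + B = \left(-162 - 9270\right) + 6794 = -9432 + 6794 = -2638$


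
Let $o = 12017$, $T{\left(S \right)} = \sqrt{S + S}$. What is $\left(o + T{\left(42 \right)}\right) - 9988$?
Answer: $2029 + 2 \sqrt{21} \approx 2038.2$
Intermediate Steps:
$T{\left(S \right)} = \sqrt{2} \sqrt{S}$ ($T{\left(S \right)} = \sqrt{2 S} = \sqrt{2} \sqrt{S}$)
$\left(o + T{\left(42 \right)}\right) - 9988 = \left(12017 + \sqrt{2} \sqrt{42}\right) - 9988 = \left(12017 + 2 \sqrt{21}\right) - 9988 = 2029 + 2 \sqrt{21}$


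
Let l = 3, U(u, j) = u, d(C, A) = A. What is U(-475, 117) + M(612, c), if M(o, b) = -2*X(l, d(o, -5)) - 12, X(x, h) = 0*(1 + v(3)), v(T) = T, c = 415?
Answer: -487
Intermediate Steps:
X(x, h) = 0 (X(x, h) = 0*(1 + 3) = 0*4 = 0)
M(o, b) = -12 (M(o, b) = -2*0 - 12 = 0 - 12 = -12)
U(-475, 117) + M(612, c) = -475 - 12 = -487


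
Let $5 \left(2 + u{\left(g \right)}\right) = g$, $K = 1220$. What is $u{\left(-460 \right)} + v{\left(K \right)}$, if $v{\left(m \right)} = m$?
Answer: $1126$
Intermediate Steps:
$u{\left(g \right)} = -2 + \frac{g}{5}$
$u{\left(-460 \right)} + v{\left(K \right)} = \left(-2 + \frac{1}{5} \left(-460\right)\right) + 1220 = \left(-2 - 92\right) + 1220 = -94 + 1220 = 1126$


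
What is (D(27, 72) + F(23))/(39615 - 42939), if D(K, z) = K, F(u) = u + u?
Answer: -73/3324 ≈ -0.021961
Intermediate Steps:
F(u) = 2*u
(D(27, 72) + F(23))/(39615 - 42939) = (27 + 2*23)/(39615 - 42939) = (27 + 46)/(-3324) = 73*(-1/3324) = -73/3324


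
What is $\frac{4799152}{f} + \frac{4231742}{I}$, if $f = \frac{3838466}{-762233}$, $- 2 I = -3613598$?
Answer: $- \frac{3304692317929307306}{3467668265167} \approx -9.53 \cdot 10^{5}$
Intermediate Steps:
$I = 1806799$ ($I = \left(- \frac{1}{2}\right) \left(-3613598\right) = 1806799$)
$f = - \frac{3838466}{762233}$ ($f = 3838466 \left(- \frac{1}{762233}\right) = - \frac{3838466}{762233} \approx -5.0358$)
$\frac{4799152}{f} + \frac{4231742}{I} = \frac{4799152}{- \frac{3838466}{762233}} + \frac{4231742}{1806799} = 4799152 \left(- \frac{762233}{3838466}\right) + 4231742 \cdot \frac{1}{1806799} = - \frac{1829036013208}{1919233} + \frac{4231742}{1806799} = - \frac{3304692317929307306}{3467668265167}$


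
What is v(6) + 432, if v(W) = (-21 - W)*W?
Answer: 270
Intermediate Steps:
v(W) = W*(-21 - W)
v(6) + 432 = -1*6*(21 + 6) + 432 = -1*6*27 + 432 = -162 + 432 = 270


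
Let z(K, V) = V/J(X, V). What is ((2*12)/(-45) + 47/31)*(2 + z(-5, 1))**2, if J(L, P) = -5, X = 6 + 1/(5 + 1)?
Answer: 12339/3875 ≈ 3.1843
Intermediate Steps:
X = 37/6 (X = 6 + 1/6 = 37/6 ≈ 6.1667)
z(K, V) = -V/5 (z(K, V) = V/(-5) = V*(-1/5) = -V/5)
((2*12)/(-45) + 47/31)*(2 + z(-5, 1))**2 = ((2*12)/(-45) + 47/31)*(2 - 1/5*1)**2 = (24*(-1/45) + 47*(1/31))*(2 - 1/5)**2 = (-8/15 + 47/31)*(9/5)**2 = (457/465)*(81/25) = 12339/3875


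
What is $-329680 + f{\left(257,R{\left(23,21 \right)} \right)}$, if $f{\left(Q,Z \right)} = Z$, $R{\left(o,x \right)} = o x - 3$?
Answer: $-329200$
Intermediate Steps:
$R{\left(o,x \right)} = -3 + o x$
$-329680 + f{\left(257,R{\left(23,21 \right)} \right)} = -329680 + \left(-3 + 23 \cdot 21\right) = -329680 + \left(-3 + 483\right) = -329680 + 480 = -329200$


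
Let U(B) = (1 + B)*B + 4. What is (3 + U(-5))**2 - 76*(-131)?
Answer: 10685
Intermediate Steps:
U(B) = 4 + B*(1 + B) (U(B) = B*(1 + B) + 4 = 4 + B*(1 + B))
(3 + U(-5))**2 - 76*(-131) = (3 + (4 - 5 + (-5)**2))**2 - 76*(-131) = (3 + (4 - 5 + 25))**2 + 9956 = (3 + 24)**2 + 9956 = 27**2 + 9956 = 729 + 9956 = 10685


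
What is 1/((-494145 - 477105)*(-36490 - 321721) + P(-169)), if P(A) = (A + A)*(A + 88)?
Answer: 1/347912461128 ≈ 2.8743e-12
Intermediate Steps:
P(A) = 2*A*(88 + A) (P(A) = (2*A)*(88 + A) = 2*A*(88 + A))
1/((-494145 - 477105)*(-36490 - 321721) + P(-169)) = 1/((-494145 - 477105)*(-36490 - 321721) + 2*(-169)*(88 - 169)) = 1/(-971250*(-358211) + 2*(-169)*(-81)) = 1/(347912433750 + 27378) = 1/347912461128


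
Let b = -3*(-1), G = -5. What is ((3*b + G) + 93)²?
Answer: 9409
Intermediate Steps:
b = 3
((3*b + G) + 93)² = ((3*3 - 5) + 93)² = ((9 - 5) + 93)² = (4 + 93)² = 97² = 9409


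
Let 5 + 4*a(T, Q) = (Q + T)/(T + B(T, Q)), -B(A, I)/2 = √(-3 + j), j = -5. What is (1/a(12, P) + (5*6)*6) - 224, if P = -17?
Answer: -44972/1005 + 16*I*√2/1005 ≈ -44.748 + 0.022515*I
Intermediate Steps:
B(A, I) = -4*I*√2 (B(A, I) = -2*√(-3 - 5) = -4*I*√2)
a(T, Q) = -5/4 + (Q + T)/(4*(T - 4*I*√2)) (a(T, Q) = -5/4 + ((Q + T)/(T - 4*I*√2))/4 = -5/4 + (Q + T)/(4*(T - 4*I*√2)))
(1/a(12, P) + (5*6)*6) - 224 = (1/((-1*12 + (¼)*(-17) + 5*I*√2)/(12 - 4*I*√2)) + (5*6)*6) - 224 = (1/((-12 - 17/4 + 5*I*√2)/(12 - 4*I*√2)) + 30*6) - 224 = (1/((-65/4 + 5*I*√2)/(12 - 4*I*√2)) + 180) - 224 = ((12 - 4*I*√2)/(-65/4 + 5*I*√2) + 180) - 224 = (180 + (12 - 4*I*√2)/(-65/4 + 5*I*√2)) - 224 = -44 + (12 - 4*I*√2)/(-65/4 + 5*I*√2)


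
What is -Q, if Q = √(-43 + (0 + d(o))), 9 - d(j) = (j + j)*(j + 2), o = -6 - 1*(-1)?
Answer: -8*I ≈ -8.0*I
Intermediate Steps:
o = -5 (o = -6 + 1 = -5)
d(j) = 9 - 2*j*(2 + j) (d(j) = 9 - (j + j)*(j + 2) = 9 - 2*j*(2 + j))
Q = 8*I (Q = √(-43 + (0 + (9 - 4*(-5) - 2*(-5)²))) = √(-43 + (0 + (9 + 20 - 2*25))) = √(-43 + (0 + (9 + 20 - 50))) = √(-43 + (0 - 21)) = √(-43 - 21) = √(-64) = 8*I ≈ 8.0*I)
-Q = -8*I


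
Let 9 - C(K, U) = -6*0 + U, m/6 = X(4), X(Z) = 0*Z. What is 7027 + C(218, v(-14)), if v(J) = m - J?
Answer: 7022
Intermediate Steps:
X(Z) = 0
m = 0 (m = 6*0 = 0)
v(J) = -J (v(J) = 0 - J = -J)
C(K, U) = 9 - U (C(K, U) = 9 - (-6*0 + U) = 9 - (0 + U) = 9 - U)
7027 + C(218, v(-14)) = 7027 + (9 - (-1)*(-14)) = 7027 + (9 - 1*14) = 7027 + (9 - 14) = 7027 - 5 = 7022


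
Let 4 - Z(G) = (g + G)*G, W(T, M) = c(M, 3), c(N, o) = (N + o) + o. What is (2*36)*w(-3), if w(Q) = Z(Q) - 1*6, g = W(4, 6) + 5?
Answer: 2880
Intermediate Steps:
c(N, o) = N + 2*o
W(T, M) = 6 + M (W(T, M) = M + 2*3 = M + 6 = 6 + M)
g = 17 (g = (6 + 6) + 5 = 12 + 5 = 17)
Z(G) = 4 - G*(17 + G) (Z(G) = 4 - (17 + G)*G = 4 - G*(17 + G))
w(Q) = -2 - Q² - 17*Q (w(Q) = (4 - Q² - 17*Q) - 1*6 = (4 - Q² - 17*Q) - 6 = -2 - Q² - 17*Q)
(2*36)*w(-3) = (2*36)*(-2 - 1*(-3)² - 17*(-3)) = 72*(-2 - 1*9 + 51) = 72*(-2 - 9 + 51) = 72*40 = 2880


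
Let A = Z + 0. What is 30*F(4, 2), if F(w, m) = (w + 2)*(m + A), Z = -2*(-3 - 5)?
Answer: 3240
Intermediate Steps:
Z = 16 (Z = -2*(-8) = 16)
A = 16 (A = 16 + 0 = 16)
F(w, m) = (2 + w)*(16 + m) (F(w, m) = (w + 2)*(m + 16) = (2 + w)*(16 + m))
30*F(4, 2) = 30*(32 + 2*2 + 16*4 + 2*4) = 30*(32 + 4 + 64 + 8) = 30*108 = 3240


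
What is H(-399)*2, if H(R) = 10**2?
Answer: 200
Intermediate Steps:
H(R) = 100
H(-399)*2 = 100*2 = 200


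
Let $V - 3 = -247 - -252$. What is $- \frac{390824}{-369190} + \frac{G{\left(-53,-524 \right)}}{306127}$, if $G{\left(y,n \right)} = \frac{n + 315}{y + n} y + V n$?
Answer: $\frac{34068112948653}{32605989327005} \approx 1.0448$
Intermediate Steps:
$V = 8$ ($V = 3 - -5 = 3 + \left(-247 + 252\right) = 3 + 5 = 8$)
$G{\left(y,n \right)} = 8 n + \frac{y \left(315 + n\right)}{n + y}$ ($G{\left(y,n \right)} = \frac{n + 315}{y + n} y + 8 n = \frac{315 + n}{n + y} y + 8 n = \frac{y \left(315 + n\right)}{n + y} + 8 n = 8 n + \frac{y \left(315 + n\right)}{n + y}$)
$- \frac{390824}{-369190} + \frac{G{\left(-53,-524 \right)}}{306127} = - \frac{390824}{-369190} + \frac{\frac{1}{-524 - 53} \left(8 \left(-524\right)^{2} + 315 \left(-53\right) + 9 \left(-524\right) \left(-53\right)\right)}{306127} = \left(-390824\right) \left(- \frac{1}{369190}\right) + \frac{8 \cdot 274576 - 16695 + 249948}{-577} \cdot \frac{1}{306127} = \frac{195412}{184595} + - \frac{2196608 - 16695 + 249948}{577} \cdot \frac{1}{306127} = \frac{195412}{184595} + \left(- \frac{1}{577}\right) 2429861 \cdot \frac{1}{306127} = \frac{195412}{184595} - \frac{2429861}{176635279} = \frac{34068112948653}{32605989327005}$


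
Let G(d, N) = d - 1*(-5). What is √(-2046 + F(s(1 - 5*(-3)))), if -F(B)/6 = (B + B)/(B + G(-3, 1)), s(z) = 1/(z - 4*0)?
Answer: I*√247610/11 ≈ 45.237*I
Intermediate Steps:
G(d, N) = 5 + d (G(d, N) = d + 5 = 5 + d)
s(z) = 1/z (s(z) = 1/(z + 0) = 1/z)
F(B) = -12*B/(2 + B) (F(B) = -6*(B + B)/(B + (5 - 3)) = -6*2*B/(B + 2) = -6*2*B/(2 + B) = -12*B/(2 + B))
√(-2046 + F(s(1 - 5*(-3)))) = √(-2046 - 12/((1 - 5*(-3))*(2 + 1/(1 - 5*(-3))))) = √(-2046 - 12/((1 + 15)*(2 + 1/(1 + 15)))) = √(-2046 - 12/(16*(2 + 1/16))) = √(-2046 - 12*1/16/(2 + 1/16)) = √(-2046 - 12*1/16/33/16) = √(-2046 - 12*1/16*16/33) = √(-2046 - 4/11) = √(-22510/11) = I*√247610/11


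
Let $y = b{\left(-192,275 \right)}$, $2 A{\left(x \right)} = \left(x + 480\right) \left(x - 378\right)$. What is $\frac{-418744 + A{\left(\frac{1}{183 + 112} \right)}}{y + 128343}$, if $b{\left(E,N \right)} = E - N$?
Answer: $- \frac{88672179109}{22256817800} \approx -3.984$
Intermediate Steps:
$A{\left(x \right)} = \frac{\left(-378 + x\right) \left(480 + x\right)}{2}$ ($A{\left(x \right)} = \frac{\left(x + 480\right) \left(x - 378\right)}{2} = \frac{\left(480 + x\right) \left(-378 + x\right)}{2} = \frac{\left(-378 + x\right) \left(480 + x\right)}{2}$)
$y = -467$ ($y = -192 - 275 = -467$)
$\frac{-418744 + A{\left(\frac{1}{183 + 112} \right)}}{y + 128343} = \frac{-418744 + \left(-90720 + \frac{\left(\frac{1}{183 + 112}\right)^{2}}{2} + \frac{51}{183 + 112}\right)}{-467 + 128343} = \frac{-418744 + \left(-90720 + \frac{\left(\frac{1}{295}\right)^{2}}{2} + \frac{51}{295}\right)}{127876} = \left(-418744 + \left(-90720 + \frac{1}{2 \cdot 87025} + 51 \cdot \frac{1}{295}\right)\right) \frac{1}{127876} = \left(-418744 + \left(-90720 + \frac{1}{2} \cdot \frac{1}{87025} + \frac{51}{295}\right)\right) \frac{1}{127876} = \left(-418744 + \left(-90720 + \frac{1}{174050} + \frac{51}{295}\right)\right) \frac{1}{127876} = \left(-418744 - \frac{15789785909}{174050}\right) \frac{1}{127876} = \left(- \frac{88672179109}{174050}\right) \frac{1}{127876} = - \frac{88672179109}{22256817800}$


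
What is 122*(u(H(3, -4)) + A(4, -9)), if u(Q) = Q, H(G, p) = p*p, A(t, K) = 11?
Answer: 3294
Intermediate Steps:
H(G, p) = p²
122*(u(H(3, -4)) + A(4, -9)) = 122*((-4)² + 11) = 122*(16 + 11) = 122*27 = 3294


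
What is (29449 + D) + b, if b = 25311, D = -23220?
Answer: 31540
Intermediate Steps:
(29449 + D) + b = (29449 - 23220) + 25311 = 6229 + 25311 = 31540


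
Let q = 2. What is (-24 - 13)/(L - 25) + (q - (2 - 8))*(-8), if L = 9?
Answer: -987/16 ≈ -61.688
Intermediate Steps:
(-24 - 13)/(L - 25) + (q - (2 - 8))*(-8) = (-24 - 13)/(9 - 25) + (2 - (2 - 8))*(-8) = -37/(-16) + (2 - 1*(-6))*(-8) = -37*(-1/16) + (2 + 6)*(-8) = 37/16 + 8*(-8) = 37/16 - 64 = -987/16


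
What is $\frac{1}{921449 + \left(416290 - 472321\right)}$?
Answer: $\frac{1}{865418} \approx 1.1555 \cdot 10^{-6}$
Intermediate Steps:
$\frac{1}{921449 + \left(416290 - 472321\right)} = \frac{1}{921449 - 56031} = \frac{1}{865418}$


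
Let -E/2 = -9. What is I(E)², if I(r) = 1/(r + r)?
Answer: 1/1296 ≈ 0.00077160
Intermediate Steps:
E = 18 (E = -2*(-9) = 18)
I(r) = 1/(2*r)
I(E)² = ((½)/18)² = ((½)*(1/18))² = (1/36)² = 1/1296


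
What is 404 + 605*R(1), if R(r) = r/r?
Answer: 1009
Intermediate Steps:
R(r) = 1
404 + 605*R(1) = 404 + 605*1 = 404 + 605 = 1009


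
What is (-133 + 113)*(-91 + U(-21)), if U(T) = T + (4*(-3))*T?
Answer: -2800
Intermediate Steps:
U(T) = -11*T (U(T) = T - 12*T = -11*T)
(-133 + 113)*(-91 + U(-21)) = (-133 + 113)*(-91 - 11*(-21)) = -20*(-91 + 231) = -20*140 = -2800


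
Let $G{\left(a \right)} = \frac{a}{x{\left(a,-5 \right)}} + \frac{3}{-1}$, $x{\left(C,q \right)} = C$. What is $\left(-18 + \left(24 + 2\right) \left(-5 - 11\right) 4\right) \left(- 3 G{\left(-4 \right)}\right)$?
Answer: $-10092$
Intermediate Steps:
$G{\left(a \right)} = -2$ ($G{\left(a \right)} = \frac{a}{a} + \frac{3}{-1} = 1 + 3 \left(-1\right) = 1 - 3 = -2$)
$\left(-18 + \left(24 + 2\right) \left(-5 - 11\right) 4\right) \left(- 3 G{\left(-4 \right)}\right) = \left(-18 + \left(24 + 2\right) \left(-5 - 11\right) 4\right) \left(\left(-3\right) \left(-2\right)\right) = \left(-18 + 26 \left(-16\right) 4\right) 6 = \left(-18 - 1664\right) 6 = \left(-1682\right) 6 = -10092$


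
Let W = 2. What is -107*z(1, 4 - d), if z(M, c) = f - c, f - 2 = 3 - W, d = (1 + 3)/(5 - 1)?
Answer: 0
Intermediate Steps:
d = 1 (d = 4/4 = 4*(¼) = 1)
f = 3 (f = 2 + (3 - 1*2) = 2 + (3 - 2) = 2 + 1 = 3)
z(M, c) = 3 - c
-107*z(1, 4 - d) = -107*(3 - (4 - 1*1)) = -107*(3 - (4 - 1)) = -107*(3 - 1*3) = -107*(3 - 3) = -107*0 = 0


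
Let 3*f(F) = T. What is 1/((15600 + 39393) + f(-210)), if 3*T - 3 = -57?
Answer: 1/54987 ≈ 1.8186e-5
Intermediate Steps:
T = -18 (T = 1 + (⅓)*(-57) = 1 - 19 = -18)
f(F) = -6 (f(F) = (⅓)*(-18) = -6)
1/((15600 + 39393) + f(-210)) = 1/((15600 + 39393) - 6) = 1/(54993 - 6) = 1/54987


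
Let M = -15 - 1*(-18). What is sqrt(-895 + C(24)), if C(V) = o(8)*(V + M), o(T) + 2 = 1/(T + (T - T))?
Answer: I*sqrt(15130)/4 ≈ 30.751*I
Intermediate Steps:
o(T) = -2 + 1/T (o(T) = -2 + 1/(T + (T - T)) = -2 + 1/(T + 0) = -2 + 1/T)
M = 3 (M = -15 + 18 = 3)
C(V) = -45/8 - 15*V/8 (C(V) = (-2 + 1/8)*(V + 3) = (-2 + 1/8)*(3 + V) = -15*(3 + V)/8 = -45/8 - 15*V/8)
sqrt(-895 + C(24)) = sqrt(-895 + (-45/8 - 15/8*24)) = sqrt(-895 + (-45/8 - 45)) = sqrt(-895 - 405/8) = sqrt(-7565/8) = I*sqrt(15130)/4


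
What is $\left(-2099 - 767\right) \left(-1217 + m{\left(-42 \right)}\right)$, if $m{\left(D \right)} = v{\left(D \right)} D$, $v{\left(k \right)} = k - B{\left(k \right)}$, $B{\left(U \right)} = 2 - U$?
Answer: $-6864070$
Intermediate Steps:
$v{\left(k \right)} = -2 + 2 k$ ($v{\left(k \right)} = k - \left(2 - k\right) = k + \left(-2 + k\right) = -2 + 2 k$)
$m{\left(D \right)} = D \left(-2 + 2 D\right)$ ($m{\left(D \right)} = \left(-2 + 2 D\right) D = D \left(-2 + 2 D\right)$)
$\left(-2099 - 767\right) \left(-1217 + m{\left(-42 \right)}\right) = \left(-2099 - 767\right) \left(-1217 + 2 \left(-42\right) \left(-1 - 42\right)\right) = - 2866 \left(-1217 + 2 \left(-42\right) \left(-43\right)\right) = - 2866 \left(-1217 + 3612\right) = \left(-2866\right) 2395 = -6864070$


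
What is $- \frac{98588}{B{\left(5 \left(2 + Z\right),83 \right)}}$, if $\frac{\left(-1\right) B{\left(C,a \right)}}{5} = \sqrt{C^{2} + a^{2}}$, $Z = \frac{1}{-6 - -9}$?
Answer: $\frac{147882 \sqrt{63226}}{158065} \approx 235.25$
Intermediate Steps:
$Z = \frac{1}{3}$ ($Z = \frac{1}{-6 + 9} = \frac{1}{3} \approx 0.33333$)
$B{\left(C,a \right)} = - 5 \sqrt{C^{2} + a^{2}}$
$- \frac{98588}{B{\left(5 \left(2 + Z\right),83 \right)}} = - \frac{98588}{\left(-5\right) \sqrt{\left(5 \left(2 + \frac{1}{3}\right)\right)^{2} + 83^{2}}} = - \frac{98588}{\left(-5\right) \sqrt{\left(5 \cdot \frac{7}{3}\right)^{2} + 6889}} = - \frac{98588}{\left(-5\right) \sqrt{\left(\frac{35}{3}\right)^{2} + 6889}} = - \frac{98588}{\left(-5\right) \sqrt{\frac{1225}{9} + 6889}} = - \frac{98588}{\left(-5\right) \sqrt{\frac{63226}{9}}} = - \frac{98588}{\left(-5\right) \frac{\sqrt{63226}}{3}} = - \frac{98588}{\left(- \frac{5}{3}\right) \sqrt{63226}} = - 98588 \left(- \frac{3 \sqrt{63226}}{316130}\right) = \frac{147882 \sqrt{63226}}{158065}$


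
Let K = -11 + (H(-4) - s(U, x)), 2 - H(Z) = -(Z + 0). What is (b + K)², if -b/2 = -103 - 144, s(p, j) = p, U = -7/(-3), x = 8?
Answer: 2062096/9 ≈ 2.2912e+5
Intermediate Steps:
U = 7/3 (U = -7*(-⅓) = 7/3 ≈ 2.3333)
H(Z) = 2 + Z (H(Z) = 2 - (-1)*(Z + 0) = 2 - (-1)*Z = 2 + Z)
b = 494 (b = -2*(-103 - 144) = -2*(-247) = 494)
K = -46/3 (K = -11 + ((2 - 4) - 1*7/3) = -11 + (-2 - 7/3) = -11 - 13/3 = -46/3 ≈ -15.333)
(b + K)² = (494 - 46/3)² = (1436/3)² = 2062096/9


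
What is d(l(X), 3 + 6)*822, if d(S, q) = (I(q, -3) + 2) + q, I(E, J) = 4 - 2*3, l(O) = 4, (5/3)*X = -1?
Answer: 7398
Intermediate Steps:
X = -⅗ (X = (⅗)*(-1) = -⅗ ≈ -0.60000)
I(E, J) = -2 (I(E, J) = 4 - 6 = -2)
d(S, q) = q (d(S, q) = (-2 + 2) + q = 0 + q = q)
d(l(X), 3 + 6)*822 = (3 + 6)*822 = 9*822 = 7398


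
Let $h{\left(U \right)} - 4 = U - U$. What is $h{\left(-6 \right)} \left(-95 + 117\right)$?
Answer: $88$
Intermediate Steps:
$h{\left(U \right)} = 4$ ($h{\left(U \right)} = 4 + \left(U - U\right) = 4 + 0 = 4$)
$h{\left(-6 \right)} \left(-95 + 117\right) = 4 \left(-95 + 117\right) = 4 \cdot 22 = 88$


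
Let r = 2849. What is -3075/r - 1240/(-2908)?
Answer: -1352335/2071223 ≈ -0.65292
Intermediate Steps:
-3075/r - 1240/(-2908) = -3075/2849 - 1240/(-2908) = -3075*1/2849 - 1240*(-1/2908) = -3075/2849 + 310/727 = -1352335/2071223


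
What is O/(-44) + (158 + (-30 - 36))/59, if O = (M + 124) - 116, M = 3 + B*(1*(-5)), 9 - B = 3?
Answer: 5169/2596 ≈ 1.9911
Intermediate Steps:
B = 6 (B = 9 - 1*3 = 9 - 3 = 6)
M = -27 (M = 3 + 6*(1*(-5)) = 3 + 6*(-5) = 3 - 30 = -27)
O = -19 (O = (-27 + 124) - 116 = 97 - 116 = -19)
O/(-44) + (158 + (-30 - 36))/59 = -19/(-44) + (158 + (-30 - 36))/59 = -19*(-1/44) + (158 - 66)*(1/59) = 19/44 + 92*(1/59) = 19/44 + 92/59 = 5169/2596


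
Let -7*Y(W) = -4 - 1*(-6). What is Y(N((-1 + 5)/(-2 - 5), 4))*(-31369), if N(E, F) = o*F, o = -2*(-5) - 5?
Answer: 62738/7 ≈ 8962.6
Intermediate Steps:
o = 5 (o = 10 - 5 = 5)
N(E, F) = 5*F
Y(W) = -2/7 (Y(W) = -(-4 - 1*(-6))/7 = -(-4 + 6)/7 = -⅐*2 = -2/7)
Y(N((-1 + 5)/(-2 - 5), 4))*(-31369) = -2/7*(-31369) = 62738/7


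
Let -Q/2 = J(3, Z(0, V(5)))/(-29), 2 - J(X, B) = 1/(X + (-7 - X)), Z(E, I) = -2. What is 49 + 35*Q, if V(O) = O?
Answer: 1571/29 ≈ 54.172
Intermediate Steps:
J(X, B) = 15/7 (J(X, B) = 2 - 1/(X + (-7 - X)) = 2 - 1/(-7) = 2 - 1*(-1/7) = 2 + 1/7 = 15/7)
Q = 30/203 (Q = -30/(7*(-29)) = -30*(-1)/(7*29) = -2*(-15/203) = 30/203 ≈ 0.14778)
49 + 35*Q = 49 + 35*(30/203) = 49 + 150/29 = 1571/29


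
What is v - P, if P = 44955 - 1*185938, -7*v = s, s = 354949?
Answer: 90276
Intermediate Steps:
v = -50707 (v = -⅐*354949 = -50707)
P = -140983 (P = 44955 - 185938 = -140983)
v - P = -50707 - 1*(-140983) = -50707 + 140983 = 90276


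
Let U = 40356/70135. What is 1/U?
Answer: 70135/40356 ≈ 1.7379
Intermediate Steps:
U = 40356/70135 (U = 40356*(1/70135) = 40356/70135 ≈ 0.57540)
1/U = 1/(40356/70135) = 70135/40356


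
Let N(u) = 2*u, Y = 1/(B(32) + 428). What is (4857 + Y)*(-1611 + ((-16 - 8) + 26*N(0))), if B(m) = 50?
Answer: -3795892845/478 ≈ -7.9412e+6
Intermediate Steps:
Y = 1/478 (Y = 1/(50 + 428) = 1/478 ≈ 0.0020920)
(4857 + Y)*(-1611 + ((-16 - 8) + 26*N(0))) = (4857 + 1/478)*(-1611 + ((-16 - 8) + 26*(2*0))) = 2321647*(-1611 + (-24 + 26*0))/478 = 2321647*(-1611 + (-24 + 0))/478 = 2321647*(-1611 - 24)/478 = (2321647/478)*(-1635) = -3795892845/478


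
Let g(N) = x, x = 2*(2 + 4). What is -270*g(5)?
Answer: -3240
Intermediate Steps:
x = 12 (x = 2*6 = 12)
g(N) = 12
-270*g(5) = -270*12 = -3240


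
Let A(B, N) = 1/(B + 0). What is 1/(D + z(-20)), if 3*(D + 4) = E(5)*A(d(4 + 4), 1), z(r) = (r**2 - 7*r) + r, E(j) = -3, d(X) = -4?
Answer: 4/2065 ≈ 0.0019370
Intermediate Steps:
A(B, N) = 1/B
z(r) = r**2 - 6*r
D = -15/4 (D = -4 + (-3/(-4))/3 = -4 + (-3*(-1/4))/3 = -4 + (1/3)*(3/4) = -4 + 1/4 = -15/4 ≈ -3.7500)
1/(D + z(-20)) = 1/(-15/4 - 20*(-6 - 20)) = 1/(-15/4 - 20*(-26)) = 1/(-15/4 + 520) = 1/(2065/4) = 4/2065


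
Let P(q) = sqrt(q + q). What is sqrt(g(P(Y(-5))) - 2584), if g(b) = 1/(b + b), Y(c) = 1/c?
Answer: sqrt(-10336 - I*sqrt(10))/2 ≈ 0.0077761 - 50.833*I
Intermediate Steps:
Y(c) = 1/c
P(q) = sqrt(2)*sqrt(q) (P(q) = sqrt(2*q) = sqrt(2)*sqrt(q))
g(b) = 1/(2*b)
sqrt(g(P(Y(-5))) - 2584) = sqrt(1/(2*((sqrt(2)*sqrt(1/(-5))))) - 2584) = sqrt(1/(2*((sqrt(2)*sqrt(-1/5)))) - 2584) = sqrt(1/(2*((sqrt(2)*(I*sqrt(5)/5)))) - 2584) = sqrt(1/(2*((I*sqrt(10)/5))) - 2584) = sqrt((-I*sqrt(10)/2)/2 - 2584) = sqrt(-I*sqrt(10)/4 - 2584) = sqrt(-2584 - I*sqrt(10)/4)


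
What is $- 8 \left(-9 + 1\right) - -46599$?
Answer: $46663$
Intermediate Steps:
$- 8 \left(-9 + 1\right) - -46599 = \left(-8\right) \left(-8\right) + 46599 = 64 + 46599 = 46663$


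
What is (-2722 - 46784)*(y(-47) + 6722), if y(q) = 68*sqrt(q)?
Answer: -332779332 - 3366408*I*sqrt(47) ≈ -3.3278e+8 - 2.3079e+7*I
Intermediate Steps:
(-2722 - 46784)*(y(-47) + 6722) = (-2722 - 46784)*(68*sqrt(-47) + 6722) = -49506*(68*(I*sqrt(47)) + 6722) = -49506*(68*I*sqrt(47) + 6722) = -49506*(6722 + 68*I*sqrt(47)) = -332779332 - 3366408*I*sqrt(47)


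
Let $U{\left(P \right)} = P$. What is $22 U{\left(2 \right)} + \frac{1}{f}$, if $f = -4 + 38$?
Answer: $\frac{1497}{34} \approx 44.029$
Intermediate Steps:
$f = 34$
$22 U{\left(2 \right)} + \frac{1}{f} = 22 \cdot 2 + \frac{1}{34} = 44 + \frac{1}{34} = \frac{1497}{34}$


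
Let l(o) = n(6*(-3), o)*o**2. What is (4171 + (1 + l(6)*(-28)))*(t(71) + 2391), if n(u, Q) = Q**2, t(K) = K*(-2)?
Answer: -72228884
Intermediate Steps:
t(K) = -2*K
l(o) = o**4 (l(o) = o**2*o**2 = o**4)
(4171 + (1 + l(6)*(-28)))*(t(71) + 2391) = (4171 + (1 + 6**4*(-28)))*(-2*71 + 2391) = (4171 + (1 + 1296*(-28)))*(-142 + 2391) = (4171 + (1 - 36288))*2249 = (4171 - 36287)*2249 = -32116*2249 = -72228884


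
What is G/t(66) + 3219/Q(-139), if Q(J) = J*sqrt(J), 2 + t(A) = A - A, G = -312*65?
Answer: 10140 + 3219*I*sqrt(139)/19321 ≈ 10140.0 + 1.9643*I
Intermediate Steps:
G = -20280
t(A) = -2 (t(A) = -2 + (A - A) = -2 + 0 = -2)
Q(J) = J**(3/2)
G/t(66) + 3219/Q(-139) = -20280/(-2) + 3219/((-139)**(3/2)) = -20280*(-1/2) + 3219/((-139*I*sqrt(139))) = 10140 + 3219*(I*sqrt(139)/19321) = 10140 + 3219*I*sqrt(139)/19321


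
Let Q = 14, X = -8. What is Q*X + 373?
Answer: 261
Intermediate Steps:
Q*X + 373 = 14*(-8) + 373 = -112 + 373 = 261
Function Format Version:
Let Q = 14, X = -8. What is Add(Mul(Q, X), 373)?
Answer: 261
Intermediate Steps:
Add(Mul(Q, X), 373) = Add(Mul(14, -8), 373) = Add(-112, 373) = 261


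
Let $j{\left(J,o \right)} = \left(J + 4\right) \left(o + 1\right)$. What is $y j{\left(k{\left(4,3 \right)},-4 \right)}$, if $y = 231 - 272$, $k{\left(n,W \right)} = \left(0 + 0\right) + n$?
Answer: $984$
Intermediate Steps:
$k{\left(n,W \right)} = n$ ($k{\left(n,W \right)} = 0 + n = n$)
$y = -41$
$j{\left(J,o \right)} = \left(1 + o\right) \left(4 + J\right)$ ($j{\left(J,o \right)} = \left(4 + J\right) \left(1 + o\right) = \left(1 + o\right) \left(4 + J\right)$)
$y j{\left(k{\left(4,3 \right)},-4 \right)} = - 41 \left(4 + 4 + 4 \left(-4\right) + 4 \left(-4\right)\right) = - 41 \left(4 + 4 - 16 - 16\right) = \left(-41\right) \left(-24\right) = 984$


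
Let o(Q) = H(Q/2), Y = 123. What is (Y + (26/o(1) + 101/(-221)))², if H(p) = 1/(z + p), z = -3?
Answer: 161722089/48841 ≈ 3311.2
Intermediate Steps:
H(p) = 1/(-3 + p)
o(Q) = 1/(-3 + Q/2)
(Y + (26/o(1) + 101/(-221)))² = (123 + (26/((2/(-6 + 1))) + 101/(-221)))² = (123 + (26/((2/(-5))) + 101*(-1/221)))² = (123 + (26/((2*(-⅕))) - 101/221))² = (123 + (26/(-⅖) - 101/221))² = (123 + (26*(-5/2) - 101/221))² = (123 + (-65 - 101/221))² = (123 - 14466/221)² = (12717/221)² = 161722089/48841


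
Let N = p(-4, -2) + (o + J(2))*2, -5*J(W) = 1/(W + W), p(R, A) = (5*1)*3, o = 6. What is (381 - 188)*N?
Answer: 51917/10 ≈ 5191.7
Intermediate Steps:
p(R, A) = 15 (p(R, A) = 5*3 = 15)
J(W) = -1/(10*W) (J(W) = -1/(5*(W + W)) = -1/(2*W)/5 = -1/(10*W))
N = 269/10 (N = 15 + (6 - ⅒/2)*2 = 15 + (6 - ⅒*½)*2 = 15 + (6 - 1/20)*2 = 15 + (119/20)*2 = 15 + 119/10 = 269/10 ≈ 26.900)
(381 - 188)*N = (381 - 188)*(269/10) = 193*(269/10) = 51917/10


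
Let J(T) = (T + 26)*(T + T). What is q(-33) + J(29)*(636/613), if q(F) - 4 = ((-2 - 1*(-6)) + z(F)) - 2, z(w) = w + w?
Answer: 1992060/613 ≈ 3249.7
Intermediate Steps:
z(w) = 2*w
q(F) = 6 + 2*F (q(F) = 4 + (((-2 - 1*(-6)) + 2*F) - 2) = 4 + (((-2 + 6) + 2*F) - 2) = 4 + ((4 + 2*F) - 2) = 4 + (2 + 2*F) = 6 + 2*F)
J(T) = 2*T*(26 + T) (J(T) = (26 + T)*(2*T) = 2*T*(26 + T))
q(-33) + J(29)*(636/613) = (6 + 2*(-33)) + (2*29*(26 + 29))*(636/613) = (6 - 66) + (2*29*55)*(636*(1/613)) = -60 + 3190*(636/613) = -60 + 2028840/613 = 1992060/613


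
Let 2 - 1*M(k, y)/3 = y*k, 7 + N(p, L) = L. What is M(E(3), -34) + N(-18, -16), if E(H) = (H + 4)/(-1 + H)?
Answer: 340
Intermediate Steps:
N(p, L) = -7 + L
E(H) = (4 + H)/(-1 + H)
M(k, y) = 6 - 3*k*y (M(k, y) = 6 - 3*y*k = 6 - 3*k*y)
M(E(3), -34) + N(-18, -16) = (6 - 3*(4 + 3)/(-1 + 3)*(-34)) + (-7 - 16) = (6 - 3*7/2*(-34)) - 23 = (6 + 357) - 23 = 363 - 23 = 340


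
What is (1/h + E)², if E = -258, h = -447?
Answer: 13300316929/199809 ≈ 66565.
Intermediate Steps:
(1/h + E)² = (1/(-447) - 258)² = (-1/447 - 258)² = (-115327/447)² = 13300316929/199809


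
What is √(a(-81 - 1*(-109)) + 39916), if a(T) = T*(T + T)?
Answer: 2*√10371 ≈ 203.68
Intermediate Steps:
a(T) = 2*T² (a(T) = T*(2*T) = 2*T²)
√(a(-81 - 1*(-109)) + 39916) = √(2*(-81 - 1*(-109))² + 39916) = √(2*(-81 + 109)² + 39916) = √(2*28² + 39916) = √(2*784 + 39916) = √(1568 + 39916) = √41484 = 2*√10371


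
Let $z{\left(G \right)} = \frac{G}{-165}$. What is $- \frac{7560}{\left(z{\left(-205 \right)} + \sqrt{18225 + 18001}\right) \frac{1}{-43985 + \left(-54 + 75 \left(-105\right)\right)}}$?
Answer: $- \frac{531011693520}{39448433} + \frac{427399655760 \sqrt{36226}}{39448433} \approx 2.0487 \cdot 10^{6}$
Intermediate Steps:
$z{\left(G \right)} = - \frac{G}{165}$ ($z{\left(G \right)} = G \left(- \frac{1}{165}\right) = - \frac{G}{165}$)
$- \frac{7560}{\left(z{\left(-205 \right)} + \sqrt{18225 + 18001}\right) \frac{1}{-43985 + \left(-54 + 75 \left(-105\right)\right)}} = - \frac{7560}{\left(\left(- \frac{1}{165}\right) \left(-205\right) + \sqrt{18225 + 18001}\right) \frac{1}{-43985 + \left(-54 + 75 \left(-105\right)\right)}} = - \frac{7560}{\left(\frac{41}{33} + \sqrt{36226}\right) \frac{1}{-43985 - 7929}} = - \frac{7560}{\left(\frac{41}{33} + \sqrt{36226}\right) \frac{1}{-51914}} = - \frac{7560}{\left(\frac{41}{33} + \sqrt{36226}\right) \left(- \frac{1}{51914}\right)} = - \frac{7560}{- \frac{41}{1713162} - \frac{\sqrt{36226}}{51914}}$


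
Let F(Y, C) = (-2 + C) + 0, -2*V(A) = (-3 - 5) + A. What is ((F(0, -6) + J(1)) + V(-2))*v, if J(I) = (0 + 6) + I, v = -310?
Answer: -1240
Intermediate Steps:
J(I) = 6 + I
V(A) = 4 - A/2 (V(A) = -((-3 - 5) + A)/2 = -(-8 + A)/2 = 4 - A/2)
F(Y, C) = -2 + C
((F(0, -6) + J(1)) + V(-2))*v = (((-2 - 6) + (6 + 1)) + (4 - 1/2*(-2)))*(-310) = ((-8 + 7) + (4 + 1))*(-310) = (-1 + 5)*(-310) = 4*(-310) = -1240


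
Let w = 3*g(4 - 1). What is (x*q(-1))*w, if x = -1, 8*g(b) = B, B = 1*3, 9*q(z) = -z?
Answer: -1/8 ≈ -0.12500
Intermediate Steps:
q(z) = -z/9 (q(z) = (-z)/9 = -z/9)
B = 3
g(b) = 3/8 (g(b) = (1/8)*3 = 3/8)
w = 9/8 (w = 3*(3/8) = 9/8 ≈ 1.1250)
(x*q(-1))*w = -(-1)*(-1)/9*(9/8) = -1*1/9*(9/8) = -1/9*9/8 = -1/8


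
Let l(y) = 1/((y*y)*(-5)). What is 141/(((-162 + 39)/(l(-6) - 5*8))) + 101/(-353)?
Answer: 118726411/2605140 ≈ 45.574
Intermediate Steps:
l(y) = -1/(5*y**2) (l(y) = 1/(y**2*(-5)) = 1/(-5*y**2) = -1/(5*y**2))
141/(((-162 + 39)/(l(-6) - 5*8))) + 101/(-353) = 141/(((-162 + 39)/(-1/5/(-6)**2 - 5*8))) + 101/(-353) = 141/((-123/(-1/5*1/36 - 40))) + 101*(-1/353) = 141/((-123/(-1/180 - 40))) - 101/353 = 141/((-123/(-7201/180))) - 101/353 = 141/((-123*(-180/7201))) - 101/353 = 141/(22140/7201) - 101/353 = 141*(7201/22140) - 101/353 = 338447/7380 - 101/353 = 118726411/2605140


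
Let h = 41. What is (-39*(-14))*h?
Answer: 22386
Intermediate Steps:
(-39*(-14))*h = -39*(-14)*41 = 546*41 = 22386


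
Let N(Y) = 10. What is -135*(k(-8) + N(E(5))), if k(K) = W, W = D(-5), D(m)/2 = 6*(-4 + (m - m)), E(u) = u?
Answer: 5130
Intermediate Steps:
D(m) = -48 (D(m) = 2*(6*(-4 + (m - m))) = 2*(6*(-4 + 0)) = 2*(6*(-4)) = 2*(-24) = -48)
W = -48
k(K) = -48
-135*(k(-8) + N(E(5))) = -135*(-48 + 10) = -135*(-38) = 5130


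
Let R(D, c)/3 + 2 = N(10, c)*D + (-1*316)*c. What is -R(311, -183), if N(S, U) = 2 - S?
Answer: -166014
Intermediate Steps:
R(D, c) = -6 - 948*c - 24*D (R(D, c) = -6 + 3*((2 - 1*10)*D + (-1*316)*c) = -6 + 3*((2 - 10)*D - 316*c) = -6 + 3*(-8*D - 316*c) = -6 + 3*(-316*c - 8*D) = -6 + (-948*c - 24*D) = -6 - 948*c - 24*D)
-R(311, -183) = -(-6 - 948*(-183) - 24*311) = -(-6 + 173484 - 7464) = -1*166014 = -166014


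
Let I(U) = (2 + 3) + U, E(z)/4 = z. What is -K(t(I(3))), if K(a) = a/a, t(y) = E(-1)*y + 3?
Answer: -1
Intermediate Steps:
E(z) = 4*z
I(U) = 5 + U
t(y) = 3 - 4*y (t(y) = (4*(-1))*y + 3 = -4*y + 3 = 3 - 4*y)
K(a) = 1
-K(t(I(3))) = -1*1 = -1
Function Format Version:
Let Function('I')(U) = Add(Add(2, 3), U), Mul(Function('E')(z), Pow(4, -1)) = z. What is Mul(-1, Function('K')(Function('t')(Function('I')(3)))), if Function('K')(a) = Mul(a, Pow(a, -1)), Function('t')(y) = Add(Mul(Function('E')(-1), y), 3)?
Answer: -1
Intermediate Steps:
Function('E')(z) = Mul(4, z)
Function('I')(U) = Add(5, U)
Function('t')(y) = Add(3, Mul(-4, y)) (Function('t')(y) = Add(Mul(Mul(4, -1), y), 3) = Add(Mul(-4, y), 3) = Add(3, Mul(-4, y)))
Function('K')(a) = 1
Mul(-1, Function('K')(Function('t')(Function('I')(3)))) = Mul(-1, 1) = -1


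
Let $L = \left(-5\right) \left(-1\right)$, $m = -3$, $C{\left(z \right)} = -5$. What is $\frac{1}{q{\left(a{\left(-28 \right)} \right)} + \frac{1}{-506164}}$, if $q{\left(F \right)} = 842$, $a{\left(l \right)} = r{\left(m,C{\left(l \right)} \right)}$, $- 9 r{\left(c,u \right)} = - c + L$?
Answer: $\frac{506164}{426190087} \approx 0.0011876$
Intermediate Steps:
$L = 5$
$r{\left(c,u \right)} = - \frac{5}{9} + \frac{c}{9}$ ($r{\left(c,u \right)} = - \frac{- c + 5}{9} = - \frac{5 - c}{9} = - \frac{5}{9} + \frac{c}{9}$)
$a{\left(l \right)} = - \frac{8}{9}$ ($a{\left(l \right)} = - \frac{5}{9} + \frac{1}{9} \left(-3\right) = - \frac{5}{9} - \frac{1}{3} = - \frac{8}{9}$)
$\frac{1}{q{\left(a{\left(-28 \right)} \right)} + \frac{1}{-506164}} = \frac{1}{842 + \frac{1}{-506164}} = \frac{1}{842 - \frac{1}{506164}} = \frac{1}{\frac{426190087}{506164}} = \frac{506164}{426190087}$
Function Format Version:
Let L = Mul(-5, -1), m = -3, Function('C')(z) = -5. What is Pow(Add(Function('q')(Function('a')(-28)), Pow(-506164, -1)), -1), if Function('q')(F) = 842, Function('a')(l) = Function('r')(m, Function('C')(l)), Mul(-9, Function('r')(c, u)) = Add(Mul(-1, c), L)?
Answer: Rational(506164, 426190087) ≈ 0.0011876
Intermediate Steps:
L = 5
Function('r')(c, u) = Add(Rational(-5, 9), Mul(Rational(1, 9), c)) (Function('r')(c, u) = Mul(Rational(-1, 9), Add(Mul(-1, c), 5)) = Mul(Rational(-1, 9), Add(5, Mul(-1, c))) = Add(Rational(-5, 9), Mul(Rational(1, 9), c)))
Function('a')(l) = Rational(-8, 9) (Function('a')(l) = Add(Rational(-5, 9), Mul(Rational(1, 9), -3)) = Add(Rational(-5, 9), Rational(-1, 3)) = Rational(-8, 9))
Pow(Add(Function('q')(Function('a')(-28)), Pow(-506164, -1)), -1) = Pow(Add(842, Pow(-506164, -1)), -1) = Pow(Add(842, Rational(-1, 506164)), -1) = Pow(Rational(426190087, 506164), -1) = Rational(506164, 426190087)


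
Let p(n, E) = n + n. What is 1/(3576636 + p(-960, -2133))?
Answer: 1/3574716 ≈ 2.7974e-7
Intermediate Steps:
p(n, E) = 2*n
1/(3576636 + p(-960, -2133)) = 1/(3576636 + 2*(-960)) = 1/(3576636 - 1920) = 1/3574716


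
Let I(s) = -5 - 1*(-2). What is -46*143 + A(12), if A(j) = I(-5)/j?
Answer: -26313/4 ≈ -6578.3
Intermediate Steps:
I(s) = -3 (I(s) = -5 + 2 = -3)
A(j) = -3/j
-46*143 + A(12) = -46*143 - 3/12 = -6578 - 3*1/12 = -6578 - ¼ = -26313/4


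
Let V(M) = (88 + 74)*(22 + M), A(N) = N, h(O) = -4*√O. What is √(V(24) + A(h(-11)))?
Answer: 2*√(1863 - I*√11) ≈ 86.325 - 0.07684*I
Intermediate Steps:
V(M) = 3564 + 162*M (V(M) = 162*(22 + M) = 3564 + 162*M)
√(V(24) + A(h(-11))) = √((3564 + 162*24) - 4*I*√11) = √((3564 + 3888) - 4*I*√11) = √(7452 - 4*I*√11)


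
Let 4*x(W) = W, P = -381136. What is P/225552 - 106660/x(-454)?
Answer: 3001764673/3200019 ≈ 938.05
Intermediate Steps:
x(W) = W/4
P/225552 - 106660/x(-454) = -381136/225552 - 106660/((1/4)*(-454)) = -381136*1/225552 - 106660/(-227/2) = -23821/14097 - 106660*(-2/227) = -23821/14097 + 213320/227 = 3001764673/3200019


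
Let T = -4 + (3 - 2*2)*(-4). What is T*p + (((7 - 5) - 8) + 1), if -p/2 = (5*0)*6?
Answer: -5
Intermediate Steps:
p = 0 (p = -2*5*0*6 = -0*6 = -2*0 = 0)
T = 0 (T = -4 + (3 - 4)*(-4) = -4 - 1*(-4) = -4 + 4 = 0)
T*p + (((7 - 5) - 8) + 1) = 0*0 + (((7 - 5) - 8) + 1) = 0 + ((2 - 8) + 1) = 0 + (-6 + 1) = 0 - 5 = -5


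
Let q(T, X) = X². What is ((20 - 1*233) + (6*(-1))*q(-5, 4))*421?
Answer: -130089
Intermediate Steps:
((20 - 1*233) + (6*(-1))*q(-5, 4))*421 = ((20 - 1*233) + (6*(-1))*4²)*421 = ((20 - 233) - 6*16)*421 = (-213 - 96)*421 = -309*421 = -130089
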